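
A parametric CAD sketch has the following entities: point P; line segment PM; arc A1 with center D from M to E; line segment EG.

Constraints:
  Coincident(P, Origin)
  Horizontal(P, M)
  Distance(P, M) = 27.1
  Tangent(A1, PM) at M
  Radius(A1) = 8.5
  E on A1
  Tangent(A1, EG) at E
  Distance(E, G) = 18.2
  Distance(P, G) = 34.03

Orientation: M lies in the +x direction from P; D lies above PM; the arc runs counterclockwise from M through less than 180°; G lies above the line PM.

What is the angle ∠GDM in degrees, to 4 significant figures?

160.0°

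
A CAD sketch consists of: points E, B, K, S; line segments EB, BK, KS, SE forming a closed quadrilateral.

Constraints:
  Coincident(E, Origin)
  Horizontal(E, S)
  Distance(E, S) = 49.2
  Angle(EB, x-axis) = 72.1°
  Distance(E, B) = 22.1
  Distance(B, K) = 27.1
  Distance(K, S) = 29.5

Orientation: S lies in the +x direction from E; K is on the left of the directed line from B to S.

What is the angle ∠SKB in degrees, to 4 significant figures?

113.4°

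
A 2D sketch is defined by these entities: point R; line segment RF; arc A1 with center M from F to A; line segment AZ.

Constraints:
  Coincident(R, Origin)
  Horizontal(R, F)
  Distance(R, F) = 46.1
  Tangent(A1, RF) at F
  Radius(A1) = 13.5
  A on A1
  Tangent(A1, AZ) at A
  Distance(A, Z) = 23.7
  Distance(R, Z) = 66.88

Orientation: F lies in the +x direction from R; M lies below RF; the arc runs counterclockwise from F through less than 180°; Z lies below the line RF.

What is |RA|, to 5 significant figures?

43.488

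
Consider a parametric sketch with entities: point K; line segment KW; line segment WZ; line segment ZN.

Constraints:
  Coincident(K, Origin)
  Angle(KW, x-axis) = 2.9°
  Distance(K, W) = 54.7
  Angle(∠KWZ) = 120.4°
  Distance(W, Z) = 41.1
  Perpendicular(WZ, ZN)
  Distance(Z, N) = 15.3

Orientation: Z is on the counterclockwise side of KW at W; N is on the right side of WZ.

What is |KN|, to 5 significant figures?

92.921

K is at the origin; KW runs at 2.9° with length 54.7, so W = 54.7·(cos 2.9°, sin 2.9°) = (54.630, 2.7674). ∠KWZ = 120.4°, so WZ runs at 2.9° + (180° − 120.4°) = 62.500° from the x-axis; with |WZ| = 41.1, Z = W + 41.1·(cos 62.500°, sin 62.500°) = (73.608, 39.224). WZ is perpendicular to ZN; with |ZN| = 15.3 on the right of WZ, N = Z + 15.3·(0.88701, -0.46175) = (87.179, 32.159). Then |KN| = |N − K| = 92.921.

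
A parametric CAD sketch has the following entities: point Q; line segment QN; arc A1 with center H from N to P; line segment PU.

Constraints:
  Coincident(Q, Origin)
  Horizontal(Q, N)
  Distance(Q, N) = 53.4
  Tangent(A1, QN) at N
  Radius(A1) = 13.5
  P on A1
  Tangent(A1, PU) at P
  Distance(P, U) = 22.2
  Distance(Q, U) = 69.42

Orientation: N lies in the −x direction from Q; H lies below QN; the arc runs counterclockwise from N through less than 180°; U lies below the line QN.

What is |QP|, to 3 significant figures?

68.5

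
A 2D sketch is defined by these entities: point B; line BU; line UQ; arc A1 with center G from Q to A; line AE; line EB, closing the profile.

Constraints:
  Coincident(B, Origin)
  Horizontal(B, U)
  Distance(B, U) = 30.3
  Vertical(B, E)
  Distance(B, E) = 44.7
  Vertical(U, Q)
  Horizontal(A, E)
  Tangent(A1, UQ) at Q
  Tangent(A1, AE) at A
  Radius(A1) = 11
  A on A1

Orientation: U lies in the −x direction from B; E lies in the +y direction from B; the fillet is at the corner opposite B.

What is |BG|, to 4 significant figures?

38.84

B is at the origin; BU is horizontal with |BU| = 30.3 and U on the −x side, so U = (-30.30, 0.000). BE is vertical with |BE| = 44.7 and E on the +y side, so E = (0.000, 44.70). The virtual corner opposite B is at (-30.30, 44.70). Tangency of A1 to UQ means the radius GQ is perpendicular to UQ and since A1 is tangent to AE there, GA ⟂ AE, with radius 11.0, so the center G sits 11.0 in from both sides at G = (-19.30, 33.70). Then |BG| = |G − B| = 38.84.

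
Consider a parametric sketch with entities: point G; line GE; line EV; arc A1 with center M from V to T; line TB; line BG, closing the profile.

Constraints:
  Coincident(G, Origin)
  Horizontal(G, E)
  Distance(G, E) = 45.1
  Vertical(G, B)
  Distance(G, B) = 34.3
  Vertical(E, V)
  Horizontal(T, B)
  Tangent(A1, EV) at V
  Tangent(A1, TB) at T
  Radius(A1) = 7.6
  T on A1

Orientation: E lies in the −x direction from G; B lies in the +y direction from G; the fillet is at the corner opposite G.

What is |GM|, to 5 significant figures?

46.034

G and B share the same x with |GB| = 34.3 and B on the +y side, so B = (0.0000, 34.300). The virtual corner opposite G is at (-45.100, 34.300). Since A1 is tangent to EV there, MV ⟂ EV and tangency of A1 to TB means the radius MT is perpendicular to TB, with radius 7.6, so the center M sits 7.6 in from both sides at M = (-37.500, 26.700). Then |GM| = |M − G| = 46.034.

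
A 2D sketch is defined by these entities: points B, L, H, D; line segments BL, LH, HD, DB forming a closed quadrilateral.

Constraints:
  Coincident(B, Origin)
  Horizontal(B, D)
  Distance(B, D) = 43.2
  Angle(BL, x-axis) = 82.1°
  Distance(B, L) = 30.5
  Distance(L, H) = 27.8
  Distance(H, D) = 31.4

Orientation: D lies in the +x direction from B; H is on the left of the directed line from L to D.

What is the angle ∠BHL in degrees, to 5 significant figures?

44.346°

B is at the origin; B and D share the same y with |BD| = 43.2 and D in +x, so D = (43.2, 0). BL runs at 82.1° with |BL| = 30.5, so L = (4.1921, 30.211). H is determined by |LH| = 27.8 and |HD| = 31.4 together: it lies at the intersection of circle(L, 27.8) and circle(D, 31.4). With |LD| = 49.339, the foot of the radical line on LD is 22.510 from L and the perpendicular offset is √(27.8² − 22.510²) = 16.314. Taking the left-of-LD solution: H = (31.978, 29.326).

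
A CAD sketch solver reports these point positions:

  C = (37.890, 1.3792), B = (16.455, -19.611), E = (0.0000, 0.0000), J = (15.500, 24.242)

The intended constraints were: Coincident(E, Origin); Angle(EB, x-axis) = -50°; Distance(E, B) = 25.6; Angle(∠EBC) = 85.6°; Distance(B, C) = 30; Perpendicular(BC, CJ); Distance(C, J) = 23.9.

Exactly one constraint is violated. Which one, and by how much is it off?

Distance(C, J) = 23.9 — off by 8.10.

E = (0.00, 0.00) ✓; EB at -50.00° ✓; |EB| = 25.60 ✓; ∠EBC = 85.60° ✓; |BC| = 30.00 ✓; ∠(BC, CJ) = 90.00° ✓; |CJ| = 32.00 ✗.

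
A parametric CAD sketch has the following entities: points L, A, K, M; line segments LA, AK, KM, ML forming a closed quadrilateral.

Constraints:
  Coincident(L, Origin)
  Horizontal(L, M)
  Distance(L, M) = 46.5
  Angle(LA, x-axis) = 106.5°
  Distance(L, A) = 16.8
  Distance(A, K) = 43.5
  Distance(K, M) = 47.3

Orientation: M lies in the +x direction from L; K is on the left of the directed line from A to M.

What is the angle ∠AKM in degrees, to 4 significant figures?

72.44°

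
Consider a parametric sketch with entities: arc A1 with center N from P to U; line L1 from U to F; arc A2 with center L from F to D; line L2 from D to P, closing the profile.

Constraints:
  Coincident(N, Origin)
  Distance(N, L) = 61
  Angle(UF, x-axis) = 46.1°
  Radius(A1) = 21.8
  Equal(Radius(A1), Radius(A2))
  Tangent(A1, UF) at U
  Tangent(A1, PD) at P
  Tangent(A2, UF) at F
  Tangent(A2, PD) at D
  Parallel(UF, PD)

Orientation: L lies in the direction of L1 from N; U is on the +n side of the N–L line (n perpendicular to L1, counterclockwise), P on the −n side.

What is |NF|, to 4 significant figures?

64.78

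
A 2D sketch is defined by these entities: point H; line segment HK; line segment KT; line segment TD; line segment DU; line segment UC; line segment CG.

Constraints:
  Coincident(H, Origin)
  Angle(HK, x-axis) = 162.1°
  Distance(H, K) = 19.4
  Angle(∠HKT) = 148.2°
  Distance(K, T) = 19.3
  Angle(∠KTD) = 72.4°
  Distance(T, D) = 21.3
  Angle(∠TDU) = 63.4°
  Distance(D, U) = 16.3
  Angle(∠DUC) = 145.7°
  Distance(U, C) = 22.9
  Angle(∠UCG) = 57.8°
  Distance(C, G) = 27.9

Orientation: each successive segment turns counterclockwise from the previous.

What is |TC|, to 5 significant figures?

26.404

H is at the origin; HK runs at 162.1° with length 19.4, so K = (-18.461, 5.9627). ∠HKT = 148.2° gives KT at -166.10° from the x-axis; with |KT| = 19.3, T = (-37.196, 1.3263). ∠KTD = 72.4° gives TD at -58.500° from the x-axis; with |TD| = 21.3, D = (-26.067, -16.835). ∠TDU = 63.4° gives DU at 58.100° from the x-axis; with |DU| = 16.3, U = (-17.453, -2.9967). ∠DUC = 145.7° gives UC at 92.400° from the x-axis; with |UC| = 22.9, C = (-18.412, 19.883). Then |TC| = |C − T| = 26.404.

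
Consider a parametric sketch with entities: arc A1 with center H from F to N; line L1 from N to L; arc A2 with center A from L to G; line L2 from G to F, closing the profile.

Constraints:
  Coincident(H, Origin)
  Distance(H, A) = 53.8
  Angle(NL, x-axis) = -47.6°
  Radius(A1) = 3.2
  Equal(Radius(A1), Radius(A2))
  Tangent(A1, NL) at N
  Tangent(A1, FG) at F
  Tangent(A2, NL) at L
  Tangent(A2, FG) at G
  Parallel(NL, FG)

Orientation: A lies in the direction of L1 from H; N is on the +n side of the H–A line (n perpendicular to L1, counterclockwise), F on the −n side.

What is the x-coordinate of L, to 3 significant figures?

38.6

The slot axis is L1's direction at -47.6°, so u = (cos -47.6°, sin -47.6°) = (0.674, -0.738) and n = (−sin -47.6°, cos -47.6°) = (0.738, 0.674). H is at the origin and A lies 53.8 along u from H, so A = 53.8·u = (36.3, -39.7). Tangency of A1 to both parallel lines with radius 3.2 puts N and F at H ± 3.2·n: N = (2.36, 2.16), F = (-2.36, -2.16). Equal radii place L and G the same way about A: L = A + 3.2·n = (38.6, -37.6), G = A − 3.2·n = (33.9, -41.9). So L.x = 38.6.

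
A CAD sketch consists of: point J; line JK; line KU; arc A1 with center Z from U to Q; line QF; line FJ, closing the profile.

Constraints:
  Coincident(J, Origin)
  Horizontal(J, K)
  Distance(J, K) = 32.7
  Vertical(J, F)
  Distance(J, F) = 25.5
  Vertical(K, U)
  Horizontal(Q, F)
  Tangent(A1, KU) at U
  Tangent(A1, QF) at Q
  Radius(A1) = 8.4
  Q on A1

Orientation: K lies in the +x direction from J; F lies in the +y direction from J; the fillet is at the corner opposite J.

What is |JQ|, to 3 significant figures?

35.2

J is at the origin; JK is horizontal with |JK| = 32.7 and K on the +x side, so K = (32.7, 0.00). JF is vertical with |JF| = 25.5 and F on the +y side, so F = (0.00, 25.5). The virtual corner opposite J is at (32.7, 25.5). Since A1 is tangent to KU there, ZU ⟂ KU and A1 meets QF tangentially, so ZQ is at right angles to QF, with radius 8.4, so the center Z sits 8.4 in from both sides at Z = (24.3, 17.1). That places the tangent points at U = (32.7, 17.1) on KU and Q = (24.3, 25.5) on QF. Then |JQ| = |Q − J| = 35.2.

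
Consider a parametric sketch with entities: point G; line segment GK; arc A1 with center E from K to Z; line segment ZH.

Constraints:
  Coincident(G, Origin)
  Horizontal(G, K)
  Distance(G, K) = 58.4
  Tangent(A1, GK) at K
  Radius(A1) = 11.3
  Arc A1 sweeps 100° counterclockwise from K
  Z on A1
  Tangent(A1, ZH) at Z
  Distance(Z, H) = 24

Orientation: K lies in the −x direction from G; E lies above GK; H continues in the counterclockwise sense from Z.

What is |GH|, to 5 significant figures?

63.304

On A1, K sits at bearing -90° from E; a 100° counterclockwise sweep puts Z at bearing 10°, so Z = E + 11.3·(cos 10°, sin 10°) = (-47.272, 13.262). The tangent condition forces EZ to be normal to ZH, so ZH runs along (−sin 10°, cos 10°); with |ZH| = 24.0, H = (-51.439, 36.898). Then |GH| = |H − G| = 63.304.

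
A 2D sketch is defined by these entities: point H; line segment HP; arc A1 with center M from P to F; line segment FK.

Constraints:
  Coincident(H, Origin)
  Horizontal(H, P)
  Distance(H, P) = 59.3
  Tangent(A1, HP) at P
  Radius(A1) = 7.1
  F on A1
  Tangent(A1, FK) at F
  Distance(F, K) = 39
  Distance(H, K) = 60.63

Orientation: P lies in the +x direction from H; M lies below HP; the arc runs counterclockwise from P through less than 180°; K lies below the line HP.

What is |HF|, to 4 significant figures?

52.70

H is at the origin; HP is horizontal with |HP| = 59.3 and P on the +x side, so P = (59.30, 0.000). Tangency of A1 to HP means the radius MP is perpendicular to HP, so M = P + (0, -7.1) = (59.30, -7.100). Since MF ⟂ FK (tangency), |MK| = √(7.1² + 39.0²) = 39.64 regardless of where F sits on A1. So K lies on both circle(H, 60.63) and circle(M, 39.64); the below-HP intersection is K = (42.66, -43.08). F is the foot of the tangent from K: F = (52.43, -5.322).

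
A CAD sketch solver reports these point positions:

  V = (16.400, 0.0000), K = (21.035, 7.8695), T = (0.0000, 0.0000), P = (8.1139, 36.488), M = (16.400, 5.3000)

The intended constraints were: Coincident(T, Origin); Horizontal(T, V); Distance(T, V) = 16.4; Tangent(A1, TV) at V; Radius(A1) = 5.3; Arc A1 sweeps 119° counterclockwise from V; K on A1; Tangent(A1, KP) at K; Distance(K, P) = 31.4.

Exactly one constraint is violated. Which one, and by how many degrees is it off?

Tangent(A1, KP) at K — off by 4.70°.

T = (0.00, 0.00) ✓; T.y = 0.00, V.y = 0.00 ✓; |TV| = 16.40 ✓; ∠(MV, VT) = 90.00° ✓; |MV| = 5.300 ✓; bearing(M→K) − bearing(M→V) = 119.0° ✓; |MK| = 5.300 ✓; ∠(MK, KP) = 94.70° ✗; |KP| = 31.40 ✓.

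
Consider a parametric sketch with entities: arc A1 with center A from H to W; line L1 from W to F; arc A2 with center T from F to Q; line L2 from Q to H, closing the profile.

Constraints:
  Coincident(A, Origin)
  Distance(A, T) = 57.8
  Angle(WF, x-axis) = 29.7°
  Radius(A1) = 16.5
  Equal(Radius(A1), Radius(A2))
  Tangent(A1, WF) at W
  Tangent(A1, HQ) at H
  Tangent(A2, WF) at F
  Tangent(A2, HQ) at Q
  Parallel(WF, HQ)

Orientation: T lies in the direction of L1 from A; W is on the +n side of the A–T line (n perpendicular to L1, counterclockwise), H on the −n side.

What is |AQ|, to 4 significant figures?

60.11

The slot axis is L1's direction at 29.7°, so u = (cos 29.7°, sin 29.7°) = (0.8686, 0.4955) and n = (−sin 29.7°, cos 29.7°) = (-0.4955, 0.8686). A is at the origin and T lies 57.8 along u from A, so T = 57.8·u = (50.21, 28.64). Tangency of A1 to both parallel lines with radius 16.5 puts W and H at A ± 16.5·n: W = (-8.175, 14.33), H = (8.175, -14.33). Equal radii place F and Q the same way about T: F = T + 16.5·n = (42.03, 42.97), Q = T − 16.5·n = (58.38, 14.31). Then |AQ| = |Q − A| = 60.11.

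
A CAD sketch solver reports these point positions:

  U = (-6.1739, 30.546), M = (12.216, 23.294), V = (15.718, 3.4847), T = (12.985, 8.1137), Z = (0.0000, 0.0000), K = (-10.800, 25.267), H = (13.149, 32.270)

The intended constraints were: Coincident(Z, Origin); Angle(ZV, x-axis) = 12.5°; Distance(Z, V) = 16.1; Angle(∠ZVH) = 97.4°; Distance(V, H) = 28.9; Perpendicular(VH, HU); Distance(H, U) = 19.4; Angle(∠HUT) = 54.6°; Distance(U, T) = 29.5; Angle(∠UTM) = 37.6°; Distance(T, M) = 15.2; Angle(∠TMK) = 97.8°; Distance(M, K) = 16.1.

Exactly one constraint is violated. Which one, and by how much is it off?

Distance(M, K) = 16.1 — off by 7.00.

Z = (0.00, 0.00) ✓; ZV at 12.50° ✓; |ZV| = 16.10 ✓; ∠ZVH = 97.40° ✓; |VH| = 28.90 ✓; ∠(VH, HU) = 90.00° ✓; |HU| = 19.40 ✓; ∠HUT = 54.60° ✓; |UT| = 29.50 ✓; ∠UTM = 37.60° ✓; |TM| = 15.20 ✓; ∠TMK = 97.80° ✓; |MK| = 23.10 ✗.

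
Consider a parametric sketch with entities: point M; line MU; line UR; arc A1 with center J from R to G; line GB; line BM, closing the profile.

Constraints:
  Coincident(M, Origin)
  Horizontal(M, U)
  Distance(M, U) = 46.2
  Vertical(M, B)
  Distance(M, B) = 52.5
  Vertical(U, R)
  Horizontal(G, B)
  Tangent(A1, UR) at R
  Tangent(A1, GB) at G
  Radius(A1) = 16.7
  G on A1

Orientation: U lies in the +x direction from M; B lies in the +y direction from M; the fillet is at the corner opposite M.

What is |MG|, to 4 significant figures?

60.22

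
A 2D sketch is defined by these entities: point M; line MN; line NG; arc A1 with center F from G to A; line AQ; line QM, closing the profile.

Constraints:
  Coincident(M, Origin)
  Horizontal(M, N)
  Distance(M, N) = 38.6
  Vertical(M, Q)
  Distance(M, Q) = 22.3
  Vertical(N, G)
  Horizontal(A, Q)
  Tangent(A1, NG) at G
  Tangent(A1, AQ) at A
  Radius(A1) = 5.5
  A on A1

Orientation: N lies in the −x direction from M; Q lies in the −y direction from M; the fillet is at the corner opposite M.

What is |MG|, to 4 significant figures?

42.10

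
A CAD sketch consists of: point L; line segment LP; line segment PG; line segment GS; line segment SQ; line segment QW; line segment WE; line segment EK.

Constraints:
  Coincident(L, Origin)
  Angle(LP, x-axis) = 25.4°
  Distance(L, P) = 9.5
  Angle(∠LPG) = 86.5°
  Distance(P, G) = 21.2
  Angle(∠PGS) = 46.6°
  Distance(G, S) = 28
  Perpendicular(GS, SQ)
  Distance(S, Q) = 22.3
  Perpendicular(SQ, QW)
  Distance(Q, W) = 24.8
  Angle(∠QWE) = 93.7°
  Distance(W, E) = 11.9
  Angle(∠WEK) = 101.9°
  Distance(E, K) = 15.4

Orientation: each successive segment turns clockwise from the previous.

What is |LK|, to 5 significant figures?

4.3762

L is at the origin; LP runs at 25.4° with length 9.5, so P = (8.5817, 4.0749). ∠LPG = 86.5° gives PG at -68.100° from the x-axis; with |PG| = 21.2, G = (16.489, -15.595). ∠PGS = 46.6° gives GS at 158.50° from the x-axis; with |GS| = 28.0, S = (-9.5627, -5.3332). The perpendicularity gives SQ at right angles to GS, so SQ runs at 68.500°; with |SQ| = 22.3, Q = (-1.3897, 15.415). SQ is perpendicular to QW, so QW runs at -21.500°; with |QW| = 24.8, W = (21.685, 6.3259). ∠QWE = 93.7° gives WE at -107.80° from the x-axis; with |WE| = 11.9, E = (18.047, -5.0045). ∠WEK = 101.9° gives EK at 174.10° from the x-axis; with |EK| = 15.4, K = (2.7285, -3.4215). Then |LK| = |K − L| = 4.3762.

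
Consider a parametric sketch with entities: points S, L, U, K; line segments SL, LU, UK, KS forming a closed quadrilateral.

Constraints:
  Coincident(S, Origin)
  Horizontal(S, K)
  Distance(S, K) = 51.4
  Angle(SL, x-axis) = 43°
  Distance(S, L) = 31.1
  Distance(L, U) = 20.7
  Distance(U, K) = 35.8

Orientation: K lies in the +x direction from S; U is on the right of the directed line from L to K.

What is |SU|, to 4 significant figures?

15.74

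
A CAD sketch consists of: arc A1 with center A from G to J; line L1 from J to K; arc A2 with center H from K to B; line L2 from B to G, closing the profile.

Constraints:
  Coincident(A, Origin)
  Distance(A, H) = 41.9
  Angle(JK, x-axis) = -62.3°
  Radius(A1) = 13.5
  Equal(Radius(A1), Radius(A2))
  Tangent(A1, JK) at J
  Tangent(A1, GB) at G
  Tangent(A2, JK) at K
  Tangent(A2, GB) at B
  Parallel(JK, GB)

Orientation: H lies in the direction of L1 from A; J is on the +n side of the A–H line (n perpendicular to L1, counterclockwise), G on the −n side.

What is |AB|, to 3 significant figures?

44.0

The slot axis is L1's direction at -62.3°, so u = (cos -62.3°, sin -62.3°) = (0.465, -0.885) and n = (−sin -62.3°, cos -62.3°) = (0.885, 0.465). A is at the origin and H lies 41.9 along u from A, so H = 41.9·u = (19.5, -37.1). Tangency of A1 to both parallel lines with radius 13.5 puts J and G at A ± 13.5·n: J = (12.0, 6.28), G = (-12.0, -6.28). Equal radii place K and B the same way about H: K = H + 13.5·n = (31.4, -30.8), B = H − 13.5·n = (7.52, -43.4). Then |AB| = |B − A| = 44.0.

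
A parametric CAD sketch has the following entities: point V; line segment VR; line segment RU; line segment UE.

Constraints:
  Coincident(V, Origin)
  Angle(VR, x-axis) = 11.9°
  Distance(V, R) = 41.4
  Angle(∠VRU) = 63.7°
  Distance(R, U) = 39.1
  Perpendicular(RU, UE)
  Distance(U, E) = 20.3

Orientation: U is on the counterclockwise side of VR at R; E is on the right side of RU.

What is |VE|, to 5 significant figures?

61.051

V is at the origin; VR runs at 11.9° with length 41.4, so R = 41.4·(cos 11.9°, sin 11.9°) = (40.510, 8.5369). ∠VRU = 63.7°, so RU runs at 11.9° + (180° − 63.7°) = 128.20° from the x-axis; with |RU| = 39.1, U = R + 39.1·(cos 128.20°, sin 128.20°) = (16.331, 39.264). The perpendicularity gives UE at right angles to RU; with |UE| = 20.3 on the right of RU, E = U + 20.3·(0.78586, 0.61841) = (32.283, 51.818). Then |VE| = |E − V| = 61.051.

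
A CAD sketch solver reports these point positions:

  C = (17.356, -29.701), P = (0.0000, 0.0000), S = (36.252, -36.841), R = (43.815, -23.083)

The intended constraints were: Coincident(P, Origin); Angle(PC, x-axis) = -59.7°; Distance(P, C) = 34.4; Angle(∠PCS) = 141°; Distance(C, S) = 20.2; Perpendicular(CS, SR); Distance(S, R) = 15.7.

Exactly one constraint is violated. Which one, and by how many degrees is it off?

Perpendicular(CS, SR) — off by 8.10°.

P = (0.00, 0.00) ✓; PC at -59.70° ✓; |PC| = 34.40 ✓; ∠PCS = 141.0° ✓; |CS| = 20.20 ✓; ∠(CS, SR) = 81.90° ✗; |SR| = 15.70 ✓.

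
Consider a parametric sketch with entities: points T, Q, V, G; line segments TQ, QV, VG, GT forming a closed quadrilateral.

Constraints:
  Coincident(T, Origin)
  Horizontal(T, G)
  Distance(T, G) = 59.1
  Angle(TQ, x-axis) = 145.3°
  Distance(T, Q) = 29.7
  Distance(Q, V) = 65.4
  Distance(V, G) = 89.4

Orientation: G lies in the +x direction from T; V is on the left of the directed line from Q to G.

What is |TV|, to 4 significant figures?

74.01

Checks: |QV| = 65.40 ✓; |VG| = 89.40 ✓.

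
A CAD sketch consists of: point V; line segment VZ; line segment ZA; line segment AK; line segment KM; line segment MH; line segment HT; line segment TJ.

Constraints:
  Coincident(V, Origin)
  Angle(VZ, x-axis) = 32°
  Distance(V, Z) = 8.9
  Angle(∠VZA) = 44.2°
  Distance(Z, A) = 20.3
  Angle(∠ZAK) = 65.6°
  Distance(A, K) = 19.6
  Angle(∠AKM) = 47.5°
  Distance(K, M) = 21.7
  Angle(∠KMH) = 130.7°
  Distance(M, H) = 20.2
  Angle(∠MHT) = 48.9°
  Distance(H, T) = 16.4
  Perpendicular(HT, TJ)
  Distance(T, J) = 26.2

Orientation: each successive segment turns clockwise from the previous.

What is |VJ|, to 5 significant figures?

11.676

V is at the origin; VZ runs at 32.0° with length 8.9, so Z = (7.5476, 4.7163). ∠VZA = 44.2° gives ZA at -103.80° from the x-axis; with |ZA| = 20.3, A = (2.7054, -14.998). ∠ZAK = 65.6° gives AK at 141.80° from the x-axis; with |AK| = 19.6, K = (-12.697, -2.8769). ∠AKM = 47.5° gives KM at 9.3000° from the x-axis; with |KM| = 21.7, M = (8.7174, 0.62986). ∠KMH = 130.7° gives MH at -40.000° from the x-axis; with |MH| = 20.2, H = (24.191, -12.354). ∠MHT = 48.9° gives HT at -171.10° from the x-axis; with |HT| = 16.4, T = (7.9889, -14.892). The perpendicularity gives TJ at right angles to HT, so TJ runs at 98.900°; with |TJ| = 26.2, J = (3.9355, 10.993). Then |VJ| = |J − V| = 11.676.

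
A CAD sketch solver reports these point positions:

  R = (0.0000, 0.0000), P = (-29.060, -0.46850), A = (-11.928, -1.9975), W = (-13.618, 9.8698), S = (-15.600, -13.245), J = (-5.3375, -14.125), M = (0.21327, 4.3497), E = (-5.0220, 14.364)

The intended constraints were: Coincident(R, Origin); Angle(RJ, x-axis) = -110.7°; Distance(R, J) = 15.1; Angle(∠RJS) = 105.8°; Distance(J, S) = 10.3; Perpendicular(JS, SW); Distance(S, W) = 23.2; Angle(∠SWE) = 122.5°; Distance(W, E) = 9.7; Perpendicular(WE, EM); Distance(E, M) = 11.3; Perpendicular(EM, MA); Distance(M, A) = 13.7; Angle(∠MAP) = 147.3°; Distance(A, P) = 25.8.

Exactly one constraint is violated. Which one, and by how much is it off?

Distance(A, P) = 25.8 — off by 8.60.

R = (0.00, 0.00) ✓; RJ at -110.7° ✓; |RJ| = 15.10 ✓; ∠RJS = 105.8° ✓; |JS| = 10.30 ✓; ∠(JS, SW) = 90.00° ✓; |SW| = 23.20 ✓; ∠SWE = 122.5° ✓; |WE| = 9.700 ✓; ∠(WE, EM) = 90.00° ✓; |EM| = 11.30 ✓; ∠(EM, MA) = 90.00° ✓; |MA| = 13.70 ✓; ∠MAP = 147.3° ✓; |AP| = 17.20 ✗.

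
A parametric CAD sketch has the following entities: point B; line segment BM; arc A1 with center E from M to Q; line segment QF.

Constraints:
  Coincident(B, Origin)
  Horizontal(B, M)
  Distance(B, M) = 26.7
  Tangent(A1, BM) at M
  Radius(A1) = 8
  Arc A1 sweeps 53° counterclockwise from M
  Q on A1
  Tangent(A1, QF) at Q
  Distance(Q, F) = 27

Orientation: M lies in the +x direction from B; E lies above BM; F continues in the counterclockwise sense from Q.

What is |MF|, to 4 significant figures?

33.54

On A1, M sits at bearing -90° from E; a 53° counterclockwise sweep puts Q at bearing -37°, so Q = E + 8.0·(cos -37°, sin -37°) = (33.09, 3.185). Since A1 is tangent to QF there, EQ ⟂ QF, so QF runs along (−sin -37°, cos -37°); with |QF| = 27.0, F = (49.34, 24.75). Then |MF| = |F − M| = 33.54.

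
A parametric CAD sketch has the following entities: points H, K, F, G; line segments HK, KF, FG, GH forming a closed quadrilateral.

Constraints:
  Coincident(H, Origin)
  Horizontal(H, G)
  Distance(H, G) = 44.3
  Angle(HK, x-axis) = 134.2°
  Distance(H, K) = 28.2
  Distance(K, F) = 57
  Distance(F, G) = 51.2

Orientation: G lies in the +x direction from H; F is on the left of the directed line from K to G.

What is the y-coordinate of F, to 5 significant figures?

49.022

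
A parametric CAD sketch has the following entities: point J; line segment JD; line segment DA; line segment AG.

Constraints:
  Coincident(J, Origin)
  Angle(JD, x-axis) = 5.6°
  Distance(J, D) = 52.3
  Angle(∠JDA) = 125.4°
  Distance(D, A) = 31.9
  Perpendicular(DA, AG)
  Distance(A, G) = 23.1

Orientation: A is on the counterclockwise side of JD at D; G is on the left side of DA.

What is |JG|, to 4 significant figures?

65.19

J is at the origin; JD runs at 5.6° with length 52.3, so D = 52.3·(cos 5.6°, sin 5.6°) = (52.05, 5.104). ∠JDA = 125.4°, so DA runs at 5.6° + (180° − 125.4°) = 60.20° from the x-axis; with |DA| = 31.9, A = D + 31.9·(cos 60.20°, sin 60.20°) = (67.90, 32.79). DA ⟂ AG; with |AG| = 23.1 on the left of DA, G = A + 23.1·(-0.8678, 0.4970) = (47.86, 44.27). Then |JG| = |G − J| = 65.19.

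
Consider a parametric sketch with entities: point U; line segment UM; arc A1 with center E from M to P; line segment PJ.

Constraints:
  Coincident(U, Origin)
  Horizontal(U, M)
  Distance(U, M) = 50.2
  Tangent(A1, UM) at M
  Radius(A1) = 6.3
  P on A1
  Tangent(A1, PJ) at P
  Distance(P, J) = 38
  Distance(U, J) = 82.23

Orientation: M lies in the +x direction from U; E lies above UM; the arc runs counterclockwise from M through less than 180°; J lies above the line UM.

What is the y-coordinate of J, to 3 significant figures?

37.0

Checks: |EP| = 6.300 ✓; ∠(EP, PJ) = 90.00° ✓; |PJ| = 38.00 ✓; |UJ| = 82.23 ✓.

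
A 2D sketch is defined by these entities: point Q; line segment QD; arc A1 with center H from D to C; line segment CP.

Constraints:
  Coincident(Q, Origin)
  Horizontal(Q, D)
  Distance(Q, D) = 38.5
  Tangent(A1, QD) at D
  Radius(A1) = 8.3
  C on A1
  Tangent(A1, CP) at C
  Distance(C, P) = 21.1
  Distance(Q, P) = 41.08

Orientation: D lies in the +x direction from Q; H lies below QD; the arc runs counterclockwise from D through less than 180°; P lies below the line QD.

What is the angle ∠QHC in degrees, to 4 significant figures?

9.265°

Q is at the origin; Q and D share the same y with |QD| = 38.5 and D on the +x side, so D = (38.50, 0.000). Tangency of A1 to QD means the radius HD is perpendicular to QD, so H = D + (0, -8.3) = (38.50, -8.300). Since HC ⟂ CP (tangency), |HP| = √(8.3² + 21.1²) = 22.67 regardless of where C sits on A1. So P lies on both circle(Q, 41.08) and circle(H, 22.67); the below-QD intersection is P = (29.14, -28.95). C is the foot of the tangent from P: C = (30.21, -7.880).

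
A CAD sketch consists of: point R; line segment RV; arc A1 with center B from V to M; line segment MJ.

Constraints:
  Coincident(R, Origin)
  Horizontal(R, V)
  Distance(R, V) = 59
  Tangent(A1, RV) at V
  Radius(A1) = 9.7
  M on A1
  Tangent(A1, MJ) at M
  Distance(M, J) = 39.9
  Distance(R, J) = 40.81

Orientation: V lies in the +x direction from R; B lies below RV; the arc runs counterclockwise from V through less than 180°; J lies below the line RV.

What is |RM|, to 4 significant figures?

51.97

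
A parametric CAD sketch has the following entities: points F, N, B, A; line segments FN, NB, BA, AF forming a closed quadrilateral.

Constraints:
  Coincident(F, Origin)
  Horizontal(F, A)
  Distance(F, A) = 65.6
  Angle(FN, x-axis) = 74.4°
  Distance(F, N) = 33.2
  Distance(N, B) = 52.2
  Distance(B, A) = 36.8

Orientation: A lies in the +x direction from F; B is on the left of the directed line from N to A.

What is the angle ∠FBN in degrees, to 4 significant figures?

25.95°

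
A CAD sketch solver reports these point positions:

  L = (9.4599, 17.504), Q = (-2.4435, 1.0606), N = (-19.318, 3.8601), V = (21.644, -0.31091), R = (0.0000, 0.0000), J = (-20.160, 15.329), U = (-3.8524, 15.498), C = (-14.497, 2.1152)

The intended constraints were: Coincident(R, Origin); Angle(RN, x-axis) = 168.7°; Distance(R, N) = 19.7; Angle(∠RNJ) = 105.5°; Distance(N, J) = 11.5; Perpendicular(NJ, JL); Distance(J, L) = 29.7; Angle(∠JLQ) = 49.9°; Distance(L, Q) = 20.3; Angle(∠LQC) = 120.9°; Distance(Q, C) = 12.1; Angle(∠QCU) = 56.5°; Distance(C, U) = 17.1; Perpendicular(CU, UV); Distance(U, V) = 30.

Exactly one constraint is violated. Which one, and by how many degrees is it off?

Perpendicular(CU, UV) — off by 6.70°.

R = (0.00, 0.00) ✓; RN at 168.7° ✓; |RN| = 19.70 ✓; ∠RNJ = 105.5° ✓; |NJ| = 11.50 ✓; ∠(NJ, JL) = 90.00° ✓; |JL| = 29.70 ✓; ∠JLQ = 49.90° ✓; |LQ| = 20.30 ✓; ∠LQC = 120.9° ✓; |QC| = 12.10 ✓; ∠QCU = 56.50° ✓; |CU| = 17.10 ✓; ∠(CU, UV) = 83.30° ✗; |UV| = 30.00 ✓.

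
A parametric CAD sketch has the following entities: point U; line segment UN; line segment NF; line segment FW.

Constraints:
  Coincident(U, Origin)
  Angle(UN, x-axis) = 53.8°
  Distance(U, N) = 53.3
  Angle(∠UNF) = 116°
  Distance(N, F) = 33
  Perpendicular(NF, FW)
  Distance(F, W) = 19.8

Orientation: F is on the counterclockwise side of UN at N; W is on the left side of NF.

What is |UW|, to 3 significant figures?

63.0

U is at the origin; UN runs at 53.8° with length 53.3, so N = 53.3·(cos 53.8°, sin 53.8°) = (31.5, 43.0). ∠UNF = 116.0°, so NF runs at 53.8° + (180° − 116.0°) = 118° from the x-axis; with |NF| = 33.0, F = N + 33.0·(cos 118°, sin 118°) = (16.1, 72.2). The perpendicularity gives FW at right angles to NF; with |FW| = 19.8 on the left of NF, W = F + 19.8·(-0.885, -0.466) = (-1.43, 63.0). Then |UW| = |W − U| = 63.0.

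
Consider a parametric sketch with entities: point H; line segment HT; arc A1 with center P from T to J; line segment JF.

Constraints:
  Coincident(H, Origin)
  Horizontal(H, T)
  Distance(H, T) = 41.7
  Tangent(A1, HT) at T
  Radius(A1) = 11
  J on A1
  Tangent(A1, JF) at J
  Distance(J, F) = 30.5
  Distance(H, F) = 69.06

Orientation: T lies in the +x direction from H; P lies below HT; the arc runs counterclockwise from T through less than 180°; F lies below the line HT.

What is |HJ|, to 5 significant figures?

39.086

H is at the origin; HT is horizontal with |HT| = 41.7 and T on the +x side, so T = (41.700, 0.0000). A1 meets HT tangentially, so PT is at right angles to HT, so P = T + (0, -11) = (41.700, -11.000). Since PJ ⟂ JF (tangency), |PF| = √(11.0² + 30.5²) = 32.423 regardless of where J sits on A1. So F lies on both circle(H, 69.06) and circle(P, 32.423); the below-HT intersection is F = (56.350, -39.925). J is the foot of the tangent from F: J = (34.155, -19.005).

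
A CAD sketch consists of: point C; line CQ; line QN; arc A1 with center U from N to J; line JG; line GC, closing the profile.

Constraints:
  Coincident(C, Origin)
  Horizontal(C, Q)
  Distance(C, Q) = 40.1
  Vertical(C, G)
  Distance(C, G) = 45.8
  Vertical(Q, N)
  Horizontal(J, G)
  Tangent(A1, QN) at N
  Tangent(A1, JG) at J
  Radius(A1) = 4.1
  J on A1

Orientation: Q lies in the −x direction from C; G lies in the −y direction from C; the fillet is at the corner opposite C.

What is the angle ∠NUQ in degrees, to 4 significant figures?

84.38°

C is at the origin; C and Q share the same y with |CQ| = 40.1 and Q on the −x side, so Q = (-40.10, 0.000). C and G share the same x with |CG| = 45.8 and G on the −y side, so G = (0.000, -45.80). The virtual corner opposite C is at (-40.10, -45.80). Since A1 is tangent to QN there, UN ⟂ QN and tangency of A1 to JG means the radius UJ is perpendicular to JG, with radius 4.1, so the center U sits 4.1 in from both sides at U = (-36.00, -41.70). That places the tangent points at N = (-40.10, -41.70) on QN and J = (-36.00, -45.80) on JG. Then cos ∠NUQ = UN·UQ / (|UN||UQ|), giving 84.38°.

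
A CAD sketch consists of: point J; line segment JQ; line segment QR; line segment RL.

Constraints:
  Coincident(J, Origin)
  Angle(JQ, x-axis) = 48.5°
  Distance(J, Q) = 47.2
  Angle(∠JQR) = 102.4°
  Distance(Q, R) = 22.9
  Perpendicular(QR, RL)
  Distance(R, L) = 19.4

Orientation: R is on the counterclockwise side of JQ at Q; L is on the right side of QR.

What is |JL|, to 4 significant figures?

73.36

J is at the origin; JQ runs at 48.5° with length 47.2, so Q = 47.2·(cos 48.5°, sin 48.5°) = (31.28, 35.35). ∠JQR = 102.4°, so QR runs at 48.5° + (180° − 102.4°) = 126.1° from the x-axis; with |QR| = 22.9, R = Q + 22.9·(cos 126.1°, sin 126.1°) = (17.78, 53.85). QR is perpendicular to RL; with |RL| = 19.4 on the right of QR, L = R + 19.4·(0.8080, 0.5892) = (33.46, 65.28). Then |JL| = |L − J| = 73.36.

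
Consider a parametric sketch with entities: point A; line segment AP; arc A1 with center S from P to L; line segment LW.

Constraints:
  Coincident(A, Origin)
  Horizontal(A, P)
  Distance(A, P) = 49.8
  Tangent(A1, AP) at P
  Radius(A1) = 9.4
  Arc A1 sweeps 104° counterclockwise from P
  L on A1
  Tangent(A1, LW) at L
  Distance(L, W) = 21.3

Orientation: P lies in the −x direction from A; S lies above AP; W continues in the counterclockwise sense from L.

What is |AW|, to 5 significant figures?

56.094

On A1, P sits at bearing -90° from S; a 104° counterclockwise sweep puts L at bearing 14°, so L = S + 9.4·(cos 14°, sin 14°) = (-40.679, 11.674). Tangency of A1 to LW means the radius SL is perpendicular to LW, so LW runs along (−sin 14°, cos 14°); with |LW| = 21.3, W = (-45.832, 32.341). Then |AW| = |W − A| = 56.094.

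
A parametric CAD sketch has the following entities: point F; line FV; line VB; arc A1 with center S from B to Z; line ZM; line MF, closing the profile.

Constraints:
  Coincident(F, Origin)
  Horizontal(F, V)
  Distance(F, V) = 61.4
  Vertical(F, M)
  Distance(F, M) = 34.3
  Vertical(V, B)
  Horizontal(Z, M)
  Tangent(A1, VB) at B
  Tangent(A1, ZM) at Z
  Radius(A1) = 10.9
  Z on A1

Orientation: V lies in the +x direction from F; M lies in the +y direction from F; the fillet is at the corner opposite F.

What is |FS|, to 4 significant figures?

55.66

F is at the origin; FV is horizontal with |FV| = 61.4 and V on the +x side, so V = (61.40, 0.000). F and M share the same x with |FM| = 34.3 and M on the +y side, so M = (0.000, 34.30). The virtual corner opposite F is at (61.40, 34.30). A1 meets VB tangentially, so SB is at right angles to VB and since A1 is tangent to ZM there, SZ ⟂ ZM, with radius 10.9, so the center S sits 10.9 in from both sides at S = (50.50, 23.40). Then |FS| = |S − F| = 55.66.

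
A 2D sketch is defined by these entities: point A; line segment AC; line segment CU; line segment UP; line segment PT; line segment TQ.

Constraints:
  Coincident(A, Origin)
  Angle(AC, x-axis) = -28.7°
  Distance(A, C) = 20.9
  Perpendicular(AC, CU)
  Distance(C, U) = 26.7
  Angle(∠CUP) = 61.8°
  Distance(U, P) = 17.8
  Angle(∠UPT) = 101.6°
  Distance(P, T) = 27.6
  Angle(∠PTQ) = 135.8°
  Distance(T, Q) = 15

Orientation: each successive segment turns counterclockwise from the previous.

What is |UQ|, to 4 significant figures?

42.51

A is at the origin; AC runs at -28.7° with length 20.9, so C = (18.33, -10.04). The perpendicularity gives CU at right angles to AC, so CU runs at 61.30°; with |CU| = 26.7, U = (31.15, 13.38). ∠CUP = 61.8° gives UP at 179.5° from the x-axis; with |UP| = 17.8, P = (13.35, 13.54). ∠UPT = 101.6° gives PT at -102.1° from the x-axis; with |PT| = 27.6, T = (7.570, -13.45). ∠PTQ = 135.8° gives TQ at -57.90° from the x-axis; with |TQ| = 15.0, Q = (15.54, -26.16). Then |UQ| = |Q − U| = 42.51.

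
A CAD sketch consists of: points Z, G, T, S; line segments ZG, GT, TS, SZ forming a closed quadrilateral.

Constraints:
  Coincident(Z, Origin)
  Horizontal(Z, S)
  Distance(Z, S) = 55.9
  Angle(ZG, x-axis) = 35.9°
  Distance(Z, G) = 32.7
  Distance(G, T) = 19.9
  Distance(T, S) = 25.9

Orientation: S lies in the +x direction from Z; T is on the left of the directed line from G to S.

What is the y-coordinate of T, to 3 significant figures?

23.9

Z is at the origin; ZS is horizontal with |ZS| = 55.9 and S in +x, so S = (55.9, 0). ZG runs at 35.9° with |ZG| = 32.7, so G = (26.5, 19.2). T is determined by |GT| = 19.9 and |TS| = 25.9 together: it lies at the intersection of circle(G, 19.9) and circle(S, 25.9). With |GS| = 35.1, the foot of the radical line on GS is 13.6 from G and the perpendicular offset is √(19.9² − 13.6²) = 14.5. Taking the left-of-GS solution: T = (45.8, 23.9).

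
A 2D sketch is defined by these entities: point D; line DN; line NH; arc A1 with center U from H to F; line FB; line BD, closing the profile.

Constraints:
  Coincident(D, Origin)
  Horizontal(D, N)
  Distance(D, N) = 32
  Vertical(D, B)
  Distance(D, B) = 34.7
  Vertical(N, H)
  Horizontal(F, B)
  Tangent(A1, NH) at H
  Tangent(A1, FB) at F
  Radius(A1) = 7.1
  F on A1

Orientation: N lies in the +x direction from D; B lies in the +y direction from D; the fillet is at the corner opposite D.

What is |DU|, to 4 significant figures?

37.17

D is at the origin; D and N share the same y with |DN| = 32.0 and N on the +x side, so N = (32.00, 0.000). D and B share the same x with |DB| = 34.7 and B on the +y side, so B = (0.000, 34.70). The virtual corner opposite D is at (32.00, 34.70). Tangency of A1 to NH means the radius UH is perpendicular to NH and tangency of A1 to FB means the radius UF is perpendicular to FB, with radius 7.1, so the center U sits 7.1 in from both sides at U = (24.90, 27.60). Then |DU| = |U − D| = 37.17.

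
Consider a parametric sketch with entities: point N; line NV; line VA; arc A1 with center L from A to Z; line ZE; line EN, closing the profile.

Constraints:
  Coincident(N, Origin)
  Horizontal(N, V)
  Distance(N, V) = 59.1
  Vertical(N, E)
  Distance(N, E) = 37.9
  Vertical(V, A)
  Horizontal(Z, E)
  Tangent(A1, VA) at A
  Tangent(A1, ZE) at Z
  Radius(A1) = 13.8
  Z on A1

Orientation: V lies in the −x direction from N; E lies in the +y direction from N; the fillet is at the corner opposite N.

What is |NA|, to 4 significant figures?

63.82

N is at the origin; N and V share the same y with |NV| = 59.1 and V on the −x side, so V = (-59.10, 0.000). N and E share the same x with |NE| = 37.9 and E on the +y side, so E = (0.000, 37.90). The virtual corner opposite N is at (-59.10, 37.90). The tangent condition forces LA to be normal to VA and A1 meets ZE tangentially, so LZ is at right angles to ZE, with radius 13.8, so the center L sits 13.8 in from both sides at L = (-45.30, 24.10). That places the tangent points at A = (-59.10, 24.10) on VA and Z = (-45.30, 37.90) on ZE. Then |NA| = |A − N| = 63.82.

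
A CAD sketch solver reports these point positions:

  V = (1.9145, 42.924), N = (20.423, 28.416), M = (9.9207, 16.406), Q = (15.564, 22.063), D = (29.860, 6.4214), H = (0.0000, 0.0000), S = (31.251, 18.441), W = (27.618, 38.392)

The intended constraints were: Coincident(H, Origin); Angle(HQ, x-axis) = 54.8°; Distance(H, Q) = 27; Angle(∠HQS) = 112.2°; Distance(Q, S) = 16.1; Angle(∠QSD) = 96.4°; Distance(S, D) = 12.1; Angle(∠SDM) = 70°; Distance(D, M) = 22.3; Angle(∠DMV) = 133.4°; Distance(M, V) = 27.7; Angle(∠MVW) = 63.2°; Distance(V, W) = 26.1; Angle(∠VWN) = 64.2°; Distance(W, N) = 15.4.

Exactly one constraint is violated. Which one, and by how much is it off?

Distance(W, N) = 15.4 — off by 3.10.

H = (0.00, 0.00) ✓; HQ at 54.80° ✓; |HQ| = 27.00 ✓; ∠HQS = 112.2° ✓; |QS| = 16.10 ✓; ∠QSD = 96.40° ✓; |SD| = 12.10 ✓; ∠SDM = 70.00° ✓; |DM| = 22.30 ✓; ∠DMV = 133.4° ✓; |MV| = 27.70 ✓; ∠MVW = 63.20° ✓; |VW| = 26.10 ✓; ∠VWN = 64.20° ✓; |WN| = 12.30 ✗.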